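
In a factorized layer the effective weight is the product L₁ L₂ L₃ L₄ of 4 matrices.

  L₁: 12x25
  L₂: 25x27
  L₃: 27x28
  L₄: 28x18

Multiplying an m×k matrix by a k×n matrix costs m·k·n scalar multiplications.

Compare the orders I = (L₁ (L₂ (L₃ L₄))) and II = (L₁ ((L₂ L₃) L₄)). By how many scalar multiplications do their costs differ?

Order I = (L₁ (L₂ (L₃ L₄))): (L₃ L₄): 27×28 by 28×18 → 27×18, cost 27·28·18 = 13608; (L₂ (L₃ L₄)): 25×27 by 27×18 → 25×18, cost 25·27·18 = 12150; cumulative 25758; (L₁ (L₂ (L₃ L₄))): 12×25 by 25×18 → 12×18, cost 12·25·18 = 5400; cumulative 31158. Total 31158.
Order II = (L₁ ((L₂ L₃) L₄)): (L₂ L₃): 25×27 by 27×28 → 25×28, cost 25·27·28 = 18900; ((L₂ L₃) L₄): 25×28 by 28×18 → 25×18, cost 25·28·18 = 12600; cumulative 31500; (L₁ ((L₂ L₃) L₄)): 12×25 by 25×18 → 12×18, cost 12·25·18 = 5400; cumulative 36900. Total 36900.
Difference: |31158 − 36900| = 5742.

5742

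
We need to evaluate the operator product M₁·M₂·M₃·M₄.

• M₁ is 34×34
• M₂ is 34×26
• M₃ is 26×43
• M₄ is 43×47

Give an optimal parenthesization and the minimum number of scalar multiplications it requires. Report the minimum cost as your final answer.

124150

Adjacent pairs: M₁M₂ = 34·34·26 = 30056; M₂M₃ = 34·26·43 = 38012; M₃M₄ = 26·43·47 = 52546.
Length 3: M₁..M₃: k=1: 0+38012+34·34·43=87720; k=2: 30056+0+34·26·43=68068 → min 68068 | M₂..M₄: k=2: 0+52546+34·26·47=94094; k=3: 38012+0+34·43·47=106726 → min 94094.
Length 4: M₁..M₄: k=1: 0+94094+34·34·47=148426; k=2: 30056+52546+34·26·47=124150; k=3: 68068+0+34·43·47=136782 → min 124150.
Optimal parenthesization: ((M₁·M₂)·(M₃·M₄)) with cost 124150.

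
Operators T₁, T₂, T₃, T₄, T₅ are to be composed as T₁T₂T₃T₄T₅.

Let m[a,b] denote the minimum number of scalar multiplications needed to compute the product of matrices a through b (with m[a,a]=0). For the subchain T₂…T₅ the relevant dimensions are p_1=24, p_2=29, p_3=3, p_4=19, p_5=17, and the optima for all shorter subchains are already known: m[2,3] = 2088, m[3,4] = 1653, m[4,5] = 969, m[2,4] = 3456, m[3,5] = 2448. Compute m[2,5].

m[2,5] = min over k∈[2,4] of m[2,k]+m[k+1,5]+p_{1}·p_k·p_{5}.
k=2: 0 + 2448 + 24·29·17 = 14280; k=3: 2088 + 969 + 24·3·17 = 4281; k=4: 3456 + 0 + 24·19·17 = 11208.
Minimum: 4281 at k=3.

4281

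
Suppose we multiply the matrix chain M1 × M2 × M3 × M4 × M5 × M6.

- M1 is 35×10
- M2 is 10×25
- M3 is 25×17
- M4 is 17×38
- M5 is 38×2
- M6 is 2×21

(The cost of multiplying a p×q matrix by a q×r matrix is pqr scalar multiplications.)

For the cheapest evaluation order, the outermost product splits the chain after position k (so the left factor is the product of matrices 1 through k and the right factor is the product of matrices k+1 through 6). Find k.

Adjacent pairs: M1M2 = 35·10·25 = 8750; M2M3 = 10·25·17 = 4250; M3M4 = 25·17·38 = 16150; M4M5 = 17·38·2 = 1292; M5M6 = 38·2·21 = 1596.
Length 3: M1..M3: k=1: 0+4250+35·10·17=10200; k=2: 8750+0+35·25·17=23625 → min 10200 | M2..M4: k=2: 0+16150+10·25·38=25650; k=3: 4250+0+10·17·38=10710 → min 10710 | M3..M5: k=3: 0+1292+25·17·2=2142; k=4: 16150+0+25·38·2=18050 → min 2142 | M4..M6: k=4: 0+1596+17·38·21=15162; k=5: 1292+0+17·2·21=2006 → min 2006.
Length 4: M1..M4: k=1: 0+10710+35·10·38=24010; k=2: 8750+16150+35·25·38=58150; k=3: 10200+0+35·17·38=32810 → min 24010 | M2..M5: k=2: 0+2142+10·25·2=2642; k=3: 4250+1292+10·17·2=5882; k=4: 10710+0+10·38·2=11470 → min 2642 | M3..M6: k=3: 0+2006+25·17·21=10931; k=4: 16150+1596+25·38·21=37696; k=5: 2142+0+25·2·21=3192 → min 3192.
Length 5: M1..M5: k=1: 0+2642+35·10·2=3342; k=2: 8750+2142+35·25·2=12642; k=3: 10200+1292+35·17·2=12682; k=4: 24010+0+35·38·2=26670 → min 3342 | M2..M6: k=2: 0+3192+10·25·21=8442; k=3: 4250+2006+10·17·21=9826; k=4: 10710+1596+10·38·21=20286; k=5: 2642+0+10·2·21=3062 → min 3062.
Top-level splits: k=1: (M1..M1)·(M2..M6) → 0+3062+35·10·21 = 10412; k=2: (M1..M2)·(M3..M6) → 8750+3192+35·25·21 = 30317; k=3: (M1..M3)·(M4..M6) → 10200+2006+35·17·21 = 24701; k=4: (M1..M4)·(M5..M6) → 24010+1596+35·38·21 = 53536; k=5: (M1..M5)·(M6..M6) → 3342+0+35·2·21 = 4812.
Best split is after M5, i.e. k = 5.

5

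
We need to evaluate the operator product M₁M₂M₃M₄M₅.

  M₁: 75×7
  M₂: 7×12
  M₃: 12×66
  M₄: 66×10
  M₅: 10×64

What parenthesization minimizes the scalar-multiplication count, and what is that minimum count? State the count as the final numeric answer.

46840

Adjacent pairs: M₁M₂ = 75·7·12 = 6300; M₂M₃ = 7·12·66 = 5544; M₃M₄ = 12·66·10 = 7920; M₄M₅ = 66·10·64 = 42240.
Length 3: M₁..M₃: k=1: 0+5544+75·7·66=40194; k=2: 6300+0+75·12·66=65700 → min 40194 | M₂..M₄: k=2: 0+7920+7·12·10=8760; k=3: 5544+0+7·66·10=10164 → min 8760 | M₃..M₅: k=3: 0+42240+12·66·64=92928; k=4: 7920+0+12·10·64=15600 → min 15600.
Length 4: M₁..M₄: k=1: 0+8760+75·7·10=14010; k=2: 6300+7920+75·12·10=23220; k=3: 40194+0+75·66·10=89694 → min 14010 | M₂..M₅: k=2: 0+15600+7·12·64=20976; k=3: 5544+42240+7·66·64=77352; k=4: 8760+0+7·10·64=13240 → min 13240.
Length 5: M₁..M₅: k=1: 0+13240+75·7·64=46840; k=2: 6300+15600+75·12·64=79500; k=3: 40194+42240+75·66·64=399234; k=4: 14010+0+75·10·64=62010 → min 46840.
Optimal parenthesization: (M₁((M₂(M₃M₄))M₅)) with cost 46840.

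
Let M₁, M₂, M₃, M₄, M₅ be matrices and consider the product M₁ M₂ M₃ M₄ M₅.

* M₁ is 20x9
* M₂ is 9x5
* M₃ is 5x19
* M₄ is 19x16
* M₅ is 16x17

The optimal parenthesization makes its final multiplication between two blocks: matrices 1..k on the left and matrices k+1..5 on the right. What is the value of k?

Adjacent pairs: M₁M₂ = 20·9·5 = 900; M₂M₃ = 9·5·19 = 855; M₃M₄ = 5·19·16 = 1520; M₄M₅ = 19·16·17 = 5168.
Length 3: M₁..M₃: k=1: 0+855+20·9·19=4275; k=2: 900+0+20·5·19=2800 → min 2800 | M₂..M₄: k=2: 0+1520+9·5·16=2240; k=3: 855+0+9·19·16=3591 → min 2240 | M₃..M₅: k=3: 0+5168+5·19·17=6783; k=4: 1520+0+5·16·17=2880 → min 2880.
Length 4: M₁..M₄: k=1: 0+2240+20·9·16=5120; k=2: 900+1520+20·5·16=4020; k=3: 2800+0+20·19·16=8880 → min 4020 | M₂..M₅: k=2: 0+2880+9·5·17=3645; k=3: 855+5168+9·19·17=8930; k=4: 2240+0+9·16·17=4688 → min 3645.
Top-level splits: k=1: (M₁..M₁)·(M₂..M₅) → 0+3645+20·9·17 = 6705; k=2: (M₁..M₂)·(M₃..M₅) → 900+2880+20·5·17 = 5480; k=3: (M₁..M₃)·(M₄..M₅) → 2800+5168+20·19·17 = 14428; k=4: (M₁..M₄)·(M₅..M₅) → 4020+0+20·16·17 = 9460.
Best split is after M₂, i.e. k = 2.

2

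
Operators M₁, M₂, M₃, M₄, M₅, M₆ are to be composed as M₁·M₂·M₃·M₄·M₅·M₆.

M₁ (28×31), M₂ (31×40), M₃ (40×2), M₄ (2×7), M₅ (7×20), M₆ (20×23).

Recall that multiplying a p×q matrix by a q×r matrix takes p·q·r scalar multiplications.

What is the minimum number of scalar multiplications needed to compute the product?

6704

Adjacent pairs: M₁M₂ = 28·31·40 = 34720; M₂M₃ = 31·40·2 = 2480; M₃M₄ = 40·2·7 = 560; M₄M₅ = 2·7·20 = 280; M₅M₆ = 7·20·23 = 3220.
Length 3: M₁..M₃: k=1: 0+2480+28·31·2=4216; k=2: 34720+0+28·40·2=36960 → min 4216 | M₂..M₄: k=2: 0+560+31·40·7=9240; k=3: 2480+0+31·2·7=2914 → min 2914 | M₃..M₅: k=3: 0+280+40·2·20=1880; k=4: 560+0+40·7·20=6160 → min 1880 | M₄..M₆: k=4: 0+3220+2·7·23=3542; k=5: 280+0+2·20·23=1200 → min 1200.
Length 4: M₁..M₄: k=1: 0+2914+28·31·7=8990; k=2: 34720+560+28·40·7=43120; k=3: 4216+0+28·2·7=4608 → min 4608 | M₂..M₅: k=2: 0+1880+31·40·20=26680; k=3: 2480+280+31·2·20=4000; k=4: 2914+0+31·7·20=7254 → min 4000 | M₃..M₆: k=3: 0+1200+40·2·23=3040; k=4: 560+3220+40·7·23=10220; k=5: 1880+0+40·20·23=20280 → min 3040.
Length 5: M₁..M₅: k=1: 0+4000+28·31·20=21360; k=2: 34720+1880+28·40·20=59000; k=3: 4216+280+28·2·20=5616; k=4: 4608+0+28·7·20=8528 → min 5616 | M₂..M₆: k=2: 0+3040+31·40·23=31560; k=3: 2480+1200+31·2·23=5106; k=4: 2914+3220+31·7·23=11125; k=5: 4000+0+31·20·23=18260 → min 5106.
Length 6: M₁..M₆: k=1: 0+5106+28·31·23=25070; k=2: 34720+3040+28·40·23=63520; k=3: 4216+1200+28·2·23=6704; k=4: 4608+3220+28·7·23=12336; k=5: 5616+0+28·20·23=18496 → min 6704.
Optimal order: ((M₁·(M₂·M₃))·((M₄·M₅)·M₆)) with cost 6704.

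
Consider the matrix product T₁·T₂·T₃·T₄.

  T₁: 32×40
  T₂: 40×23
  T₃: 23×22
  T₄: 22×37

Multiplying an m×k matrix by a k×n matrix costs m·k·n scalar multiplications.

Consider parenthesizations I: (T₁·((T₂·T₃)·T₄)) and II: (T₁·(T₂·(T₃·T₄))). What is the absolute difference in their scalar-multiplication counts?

Order I = (T₁·((T₂·T₃)·T₄)): (T₂·T₃): 40×23 by 23×22 → 40×22, cost 40·23·22 = 20240; ((T₂·T₃)·T₄): 40×22 by 22×37 → 40×37, cost 40·22·37 = 32560; cumulative 52800; (T₁·((T₂·T₃)·T₄)): 32×40 by 40×37 → 32×37, cost 32·40·37 = 47360; cumulative 100160. Total 100160.
Order II = (T₁·(T₂·(T₃·T₄))): (T₃·T₄): 23×22 by 22×37 → 23×37, cost 23·22·37 = 18722; (T₂·(T₃·T₄)): 40×23 by 23×37 → 40×37, cost 40·23·37 = 34040; cumulative 52762; (T₁·(T₂·(T₃·T₄))): 32×40 by 40×37 → 32×37, cost 32·40·37 = 47360; cumulative 100122. Total 100122.
Difference: |100160 − 100122| = 38.

38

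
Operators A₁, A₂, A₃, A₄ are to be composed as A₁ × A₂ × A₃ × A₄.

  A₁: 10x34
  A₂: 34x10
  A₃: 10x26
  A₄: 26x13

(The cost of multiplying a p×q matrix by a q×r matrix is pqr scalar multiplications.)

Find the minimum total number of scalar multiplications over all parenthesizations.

8080

Adjacent pairs: A₁A₂ = 10·34·10 = 3400; A₂A₃ = 34·10·26 = 8840; A₃A₄ = 10·26·13 = 3380.
Length 3: A₁..A₃: k=1: 0+8840+10·34·26=17680; k=2: 3400+0+10·10·26=6000 → min 6000 | A₂..A₄: k=2: 0+3380+34·10·13=7800; k=3: 8840+0+34·26·13=20332 → min 7800.
Length 4: A₁..A₄: k=1: 0+7800+10·34·13=12220; k=2: 3400+3380+10·10·13=8080; k=3: 6000+0+10·26·13=9380 → min 8080.
Optimal order: ((A₁ × A₂) × (A₃ × A₄)) with cost 8080.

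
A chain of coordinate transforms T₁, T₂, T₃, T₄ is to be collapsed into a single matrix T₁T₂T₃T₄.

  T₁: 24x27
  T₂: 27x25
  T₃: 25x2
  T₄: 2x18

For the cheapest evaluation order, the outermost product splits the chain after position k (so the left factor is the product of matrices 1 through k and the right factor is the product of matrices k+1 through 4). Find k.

3

Adjacent pairs: T₁T₂ = 24·27·25 = 16200; T₂T₃ = 27·25·2 = 1350; T₃T₄ = 25·2·18 = 900.
Length 3: T₁..T₃: k=1: 0+1350+24·27·2=2646; k=2: 16200+0+24·25·2=17400 → min 2646 | T₂..T₄: k=2: 0+900+27·25·18=13050; k=3: 1350+0+27·2·18=2322 → min 2322.
Top-level splits: k=1: (T₁..T₁)·(T₂..T₄) → 0+2322+24·27·18 = 13986; k=2: (T₁..T₂)·(T₃..T₄) → 16200+900+24·25·18 = 27900; k=3: (T₁..T₃)·(T₄..T₄) → 2646+0+24·2·18 = 3510.
Best split is after T₃, i.e. k = 3.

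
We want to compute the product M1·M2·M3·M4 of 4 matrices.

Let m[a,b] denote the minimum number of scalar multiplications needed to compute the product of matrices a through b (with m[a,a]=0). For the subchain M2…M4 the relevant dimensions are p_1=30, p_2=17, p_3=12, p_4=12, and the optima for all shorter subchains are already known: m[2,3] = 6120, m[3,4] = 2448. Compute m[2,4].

m[2,4] = min over k∈[2,3] of m[2,k]+m[k+1,4]+p_{1}·p_k·p_{4}.
k=2: 0 + 2448 + 30·17·12 = 8568; k=3: 6120 + 0 + 30·12·12 = 10440.
Minimum: 8568 at k=2.

8568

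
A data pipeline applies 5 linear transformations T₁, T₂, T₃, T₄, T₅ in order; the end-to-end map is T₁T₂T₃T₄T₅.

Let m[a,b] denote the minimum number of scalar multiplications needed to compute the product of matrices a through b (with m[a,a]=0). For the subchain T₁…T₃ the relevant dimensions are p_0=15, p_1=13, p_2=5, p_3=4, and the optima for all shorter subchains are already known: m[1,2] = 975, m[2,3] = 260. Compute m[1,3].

1040

m[1,3] = min over k∈[1,2] of m[1,k]+m[k+1,3]+p_{0}·p_k·p_{3}.
k=1: 0 + 260 + 15·13·4 = 1040; k=2: 975 + 0 + 15·5·4 = 1275.
Minimum: 1040 at k=1.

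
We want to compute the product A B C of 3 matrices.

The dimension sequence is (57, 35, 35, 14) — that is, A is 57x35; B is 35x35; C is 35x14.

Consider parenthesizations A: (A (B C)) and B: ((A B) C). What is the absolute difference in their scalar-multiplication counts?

Order A = (A (B C)): (B C): 35×35 by 35×14 → 35×14, cost 35·35·14 = 17150; (A (B C)): 57×35 by 35×14 → 57×14, cost 57·35·14 = 27930; cumulative 45080. Total 45080.
Order B = ((A B) C): (A B): 57×35 by 35×35 → 57×35, cost 57·35·35 = 69825; ((A B) C): 57×35 by 35×14 → 57×14, cost 57·35·14 = 27930; cumulative 97755. Total 97755.
Difference: |45080 − 97755| = 52675.

52675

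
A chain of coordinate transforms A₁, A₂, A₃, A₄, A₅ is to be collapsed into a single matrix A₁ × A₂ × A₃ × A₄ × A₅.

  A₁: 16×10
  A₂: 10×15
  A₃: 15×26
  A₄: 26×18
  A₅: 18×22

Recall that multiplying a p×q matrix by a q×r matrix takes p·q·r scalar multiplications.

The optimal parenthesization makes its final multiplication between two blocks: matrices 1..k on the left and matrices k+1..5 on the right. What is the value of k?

Adjacent pairs: A₁A₂ = 16·10·15 = 2400; A₂A₃ = 10·15·26 = 3900; A₃A₄ = 15·26·18 = 7020; A₄A₅ = 26·18·22 = 10296.
Length 3: A₁..A₃: k=1: 0+3900+16·10·26=8060; k=2: 2400+0+16·15·26=8640 → min 8060 | A₂..A₄: k=2: 0+7020+10·15·18=9720; k=3: 3900+0+10·26·18=8580 → min 8580 | A₃..A₅: k=3: 0+10296+15·26·22=18876; k=4: 7020+0+15·18·22=12960 → min 12960.
Length 4: A₁..A₄: k=1: 0+8580+16·10·18=11460; k=2: 2400+7020+16·15·18=13740; k=3: 8060+0+16·26·18=15548 → min 11460 | A₂..A₅: k=2: 0+12960+10·15·22=16260; k=3: 3900+10296+10·26·22=19916; k=4: 8580+0+10·18·22=12540 → min 12540.
Top-level splits: k=1: (A₁..A₁)·(A₂..A₅) → 0+12540+16·10·22 = 16060; k=2: (A₁..A₂)·(A₃..A₅) → 2400+12960+16·15·22 = 20640; k=3: (A₁..A₃)·(A₄..A₅) → 8060+10296+16·26·22 = 27508; k=4: (A₁..A₄)·(A₅..A₅) → 11460+0+16·18·22 = 17796.
Best split is after A₁, i.e. k = 1.

1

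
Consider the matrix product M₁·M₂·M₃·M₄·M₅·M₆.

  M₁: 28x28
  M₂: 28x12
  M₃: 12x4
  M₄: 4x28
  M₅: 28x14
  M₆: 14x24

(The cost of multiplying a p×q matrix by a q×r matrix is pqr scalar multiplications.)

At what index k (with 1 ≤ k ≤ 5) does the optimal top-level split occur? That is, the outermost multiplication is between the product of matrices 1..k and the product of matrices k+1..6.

3

Adjacent pairs: M₁M₂ = 28·28·12 = 9408; M₂M₃ = 28·12·4 = 1344; M₃M₄ = 12·4·28 = 1344; M₄M₅ = 4·28·14 = 1568; M₅M₆ = 28·14·24 = 9408.
Length 3: M₁..M₃: k=1: 0+1344+28·28·4=4480; k=2: 9408+0+28·12·4=10752 → min 4480 | M₂..M₄: k=2: 0+1344+28·12·28=10752; k=3: 1344+0+28·4·28=4480 → min 4480 | M₃..M₅: k=3: 0+1568+12·4·14=2240; k=4: 1344+0+12·28·14=6048 → min 2240 | M₄..M₆: k=4: 0+9408+4·28·24=12096; k=5: 1568+0+4·14·24=2912 → min 2912.
Length 4: M₁..M₄: k=1: 0+4480+28·28·28=26432; k=2: 9408+1344+28·12·28=20160; k=3: 4480+0+28·4·28=7616 → min 7616 | M₂..M₅: k=2: 0+2240+28·12·14=6944; k=3: 1344+1568+28·4·14=4480; k=4: 4480+0+28·28·14=15456 → min 4480 | M₃..M₆: k=3: 0+2912+12·4·24=4064; k=4: 1344+9408+12·28·24=18816; k=5: 2240+0+12·14·24=6272 → min 4064.
Length 5: M₁..M₅: k=1: 0+4480+28·28·14=15456; k=2: 9408+2240+28·12·14=16352; k=3: 4480+1568+28·4·14=7616; k=4: 7616+0+28·28·14=18592 → min 7616 | M₂..M₆: k=2: 0+4064+28·12·24=12128; k=3: 1344+2912+28·4·24=6944; k=4: 4480+9408+28·28·24=32704; k=5: 4480+0+28·14·24=13888 → min 6944.
Top-level splits: k=1: (M₁..M₁)·(M₂..M₆) → 0+6944+28·28·24 = 25760; k=2: (M₁..M₂)·(M₃..M₆) → 9408+4064+28·12·24 = 21536; k=3: (M₁..M₃)·(M₄..M₆) → 4480+2912+28·4·24 = 10080; k=4: (M₁..M₄)·(M₅..M₆) → 7616+9408+28·28·24 = 35840; k=5: (M₁..M₅)·(M₆..M₆) → 7616+0+28·14·24 = 17024.
Best split is after M₃, i.e. k = 3.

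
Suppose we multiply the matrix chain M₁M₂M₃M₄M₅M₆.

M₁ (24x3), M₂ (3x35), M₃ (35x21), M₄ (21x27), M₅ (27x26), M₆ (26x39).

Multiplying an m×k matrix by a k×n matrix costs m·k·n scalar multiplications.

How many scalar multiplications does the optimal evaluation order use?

Adjacent pairs: M₁M₂ = 24·3·35 = 2520; M₂M₃ = 3·35·21 = 2205; M₃M₄ = 35·21·27 = 19845; M₄M₅ = 21·27·26 = 14742; M₅M₆ = 27·26·39 = 27378.
Length 3: M₁..M₃: k=1: 0+2205+24·3·21=3717; k=2: 2520+0+24·35·21=20160 → min 3717 | M₂..M₄: k=2: 0+19845+3·35·27=22680; k=3: 2205+0+3·21·27=3906 → min 3906 | M₃..M₅: k=3: 0+14742+35·21·26=33852; k=4: 19845+0+35·27·26=44415 → min 33852 | M₄..M₆: k=4: 0+27378+21·27·39=49491; k=5: 14742+0+21·26·39=36036 → min 36036.
Length 4: M₁..M₄: k=1: 0+3906+24·3·27=5850; k=2: 2520+19845+24·35·27=45045; k=3: 3717+0+24·21·27=17325 → min 5850 | M₂..M₅: k=2: 0+33852+3·35·26=36582; k=3: 2205+14742+3·21·26=18585; k=4: 3906+0+3·27·26=6012 → min 6012 | M₃..M₆: k=3: 0+36036+35·21·39=64701; k=4: 19845+27378+35·27·39=84078; k=5: 33852+0+35·26·39=69342 → min 64701.
Length 5: M₁..M₅: k=1: 0+6012+24·3·26=7884; k=2: 2520+33852+24·35·26=58212; k=3: 3717+14742+24·21·26=31563; k=4: 5850+0+24·27·26=22698 → min 7884 | M₂..M₆: k=2: 0+64701+3·35·39=68796; k=3: 2205+36036+3·21·39=40698; k=4: 3906+27378+3·27·39=34443; k=5: 6012+0+3·26·39=9054 → min 9054.
Length 6: M₁..M₆: k=1: 0+9054+24·3·39=11862; k=2: 2520+64701+24·35·39=99981; k=3: 3717+36036+24·21·39=59409; k=4: 5850+27378+24·27·39=58500; k=5: 7884+0+24·26·39=32220 → min 11862.
Optimal order: (M₁((((M₂M₃)M₄)M₅)M₆)) with cost 11862.

11862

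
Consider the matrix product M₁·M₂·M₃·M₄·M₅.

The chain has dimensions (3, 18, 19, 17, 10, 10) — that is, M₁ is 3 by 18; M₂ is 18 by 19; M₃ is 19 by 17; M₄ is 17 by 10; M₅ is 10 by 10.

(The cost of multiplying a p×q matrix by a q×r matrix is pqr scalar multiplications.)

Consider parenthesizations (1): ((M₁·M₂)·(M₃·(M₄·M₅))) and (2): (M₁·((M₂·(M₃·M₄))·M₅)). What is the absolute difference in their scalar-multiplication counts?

Order (1) = ((M₁·M₂)·(M₃·(M₄·M₅))): (M₁·M₂): 3×18 by 18×19 → 3×19, cost 3·18·19 = 1026; (M₄·M₅): 17×10 by 10×10 → 17×10, cost 17·10·10 = 1700; (M₃·(M₄·M₅)): 19×17 by 17×10 → 19×10, cost 19·17·10 = 3230; cumulative 4930; ((M₁·M₂)·(M₃·(M₄·M₅))): 3×19 by 19×10 → 3×10, cost 3·19·10 = 570; cumulative 6526. Total 6526.
Order (2) = (M₁·((M₂·(M₃·M₄))·M₅)): (M₃·M₄): 19×17 by 17×10 → 19×10, cost 19·17·10 = 3230; (M₂·(M₃·M₄)): 18×19 by 19×10 → 18×10, cost 18·19·10 = 3420; cumulative 6650; ((M₂·(M₃·M₄))·M₅): 18×10 by 10×10 → 18×10, cost 18·10·10 = 1800; cumulative 8450; (M₁·((M₂·(M₃·M₄))·M₅)): 3×18 by 18×10 → 3×10, cost 3·18·10 = 540; cumulative 8990. Total 8990.
Difference: |6526 − 8990| = 2464.

2464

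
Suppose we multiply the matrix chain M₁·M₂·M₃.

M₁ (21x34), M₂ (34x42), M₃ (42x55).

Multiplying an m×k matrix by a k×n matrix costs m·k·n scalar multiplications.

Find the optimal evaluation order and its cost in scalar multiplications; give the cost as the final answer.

(M₁·(M₂·M₃)): cost 117810.
((M₁·M₂)·M₃): cost 78498.
Optimal: ((M₁·M₂)·M₃) with cost 78498.

78498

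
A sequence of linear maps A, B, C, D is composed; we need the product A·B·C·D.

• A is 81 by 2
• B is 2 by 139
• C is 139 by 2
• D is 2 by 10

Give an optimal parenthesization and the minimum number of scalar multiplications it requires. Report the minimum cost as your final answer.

Adjacent pairs: AB = 81·2·139 = 22518; BC = 2·139·2 = 556; CD = 139·2·10 = 2780.
Length 3: A..C: k=1: 0+556+81·2·2=880; k=2: 22518+0+81·139·2=45036 → min 880 | B..D: k=2: 0+2780+2·139·10=5560; k=3: 556+0+2·2·10=596 → min 596.
Length 4: A..D: k=1: 0+596+81·2·10=2216; k=2: 22518+2780+81·139·10=137888; k=3: 880+0+81·2·10=2500 → min 2216.
Optimal parenthesization: (A·((B·C)·D)) with cost 2216.

2216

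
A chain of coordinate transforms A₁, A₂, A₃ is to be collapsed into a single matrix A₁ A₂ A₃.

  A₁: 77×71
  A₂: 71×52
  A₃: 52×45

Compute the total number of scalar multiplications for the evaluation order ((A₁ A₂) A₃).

(A₁ A₂): 77×71 by 71×52 → 77×52, cost 77·71·52 = 284284
((A₁ A₂) A₃): 77×52 by 52×45 → 77×45, cost 77·52·45 = 180180; cumulative 464464
Total: 464464 scalar multiplications.

464464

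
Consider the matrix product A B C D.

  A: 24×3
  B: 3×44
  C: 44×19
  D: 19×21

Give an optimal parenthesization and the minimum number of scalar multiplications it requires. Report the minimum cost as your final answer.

5217

Adjacent pairs: AB = 24·3·44 = 3168; BC = 3·44·19 = 2508; CD = 44·19·21 = 17556.
Length 3: A..C: k=1: 0+2508+24·3·19=3876; k=2: 3168+0+24·44·19=23232 → min 3876 | B..D: k=2: 0+17556+3·44·21=20328; k=3: 2508+0+3·19·21=3705 → min 3705.
Length 4: A..D: k=1: 0+3705+24·3·21=5217; k=2: 3168+17556+24·44·21=42900; k=3: 3876+0+24·19·21=13452 → min 5217.
Optimal parenthesization: (A ((B C) D)) with cost 5217.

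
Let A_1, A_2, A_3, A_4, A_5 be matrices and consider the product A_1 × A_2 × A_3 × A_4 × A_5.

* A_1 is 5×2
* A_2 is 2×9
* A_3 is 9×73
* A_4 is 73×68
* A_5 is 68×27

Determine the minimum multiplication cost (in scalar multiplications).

Adjacent pairs: A_1A_2 = 5·2·9 = 90; A_2A_3 = 2·9·73 = 1314; A_3A_4 = 9·73·68 = 44676; A_4A_5 = 73·68·27 = 134028.
Length 3: A_1..A_3: k=1: 0+1314+5·2·73=2044; k=2: 90+0+5·9·73=3375 → min 2044 | A_2..A_4: k=2: 0+44676+2·9·68=45900; k=3: 1314+0+2·73·68=11242 → min 11242 | A_3..A_5: k=3: 0+134028+9·73·27=151767; k=4: 44676+0+9·68·27=61200 → min 61200.
Length 4: A_1..A_4: k=1: 0+11242+5·2·68=11922; k=2: 90+44676+5·9·68=47826; k=3: 2044+0+5·73·68=26864 → min 11922 | A_2..A_5: k=2: 0+61200+2·9·27=61686; k=3: 1314+134028+2·73·27=139284; k=4: 11242+0+2·68·27=14914 → min 14914.
Length 5: A_1..A_5: k=1: 0+14914+5·2·27=15184; k=2: 90+61200+5·9·27=62505; k=3: 2044+134028+5·73·27=145927; k=4: 11922+0+5·68·27=21102 → min 15184.
Optimal order: (A_1 × (((A_2 × A_3) × A_4) × A_5)) with cost 15184.

15184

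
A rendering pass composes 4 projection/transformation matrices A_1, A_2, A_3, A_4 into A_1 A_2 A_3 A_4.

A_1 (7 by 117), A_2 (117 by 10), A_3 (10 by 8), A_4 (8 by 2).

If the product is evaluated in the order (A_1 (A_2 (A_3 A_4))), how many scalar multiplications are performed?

4138

(A_3 A_4): 10×8 by 8×2 → 10×2, cost 10·8·2 = 160
(A_2 (A_3 A_4)): 117×10 by 10×2 → 117×2, cost 117·10·2 = 2340; cumulative 2500
(A_1 (A_2 (A_3 A_4))): 7×117 by 117×2 → 7×2, cost 7·117·2 = 1638; cumulative 4138
Total: 4138 scalar multiplications.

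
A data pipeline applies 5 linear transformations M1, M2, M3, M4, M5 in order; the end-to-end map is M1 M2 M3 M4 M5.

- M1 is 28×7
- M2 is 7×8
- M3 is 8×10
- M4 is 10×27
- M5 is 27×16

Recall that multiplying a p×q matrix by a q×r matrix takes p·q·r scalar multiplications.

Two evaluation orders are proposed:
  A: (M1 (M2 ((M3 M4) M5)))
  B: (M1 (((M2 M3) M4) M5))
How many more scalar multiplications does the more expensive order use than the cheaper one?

Order A = (M1 (M2 ((M3 M4) M5))): (M3 M4): 8×10 by 10×27 → 8×27, cost 8·10·27 = 2160; ((M3 M4) M5): 8×27 by 27×16 → 8×16, cost 8·27·16 = 3456; cumulative 5616; (M2 ((M3 M4) M5)): 7×8 by 8×16 → 7×16, cost 7·8·16 = 896; cumulative 6512; (M1 (M2 ((M3 M4) M5))): 28×7 by 7×16 → 28×16, cost 28·7·16 = 3136; cumulative 9648. Total 9648.
Order B = (M1 (((M2 M3) M4) M5)): (M2 M3): 7×8 by 8×10 → 7×10, cost 7·8·10 = 560; ((M2 M3) M4): 7×10 by 10×27 → 7×27, cost 7·10·27 = 1890; cumulative 2450; (((M2 M3) M4) M5): 7×27 by 27×16 → 7×16, cost 7·27·16 = 3024; cumulative 5474; (M1 (((M2 M3) M4) M5)): 28×7 by 7×16 → 28×16, cost 28·7·16 = 3136; cumulative 8610. Total 8610.
Difference: |9648 − 8610| = 1038.

1038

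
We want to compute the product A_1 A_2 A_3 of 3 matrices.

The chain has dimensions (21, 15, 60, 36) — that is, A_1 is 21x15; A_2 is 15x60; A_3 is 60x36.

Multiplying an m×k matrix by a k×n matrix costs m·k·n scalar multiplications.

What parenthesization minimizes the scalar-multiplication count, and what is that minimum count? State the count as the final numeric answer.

43740

(A_1 (A_2 A_3)): cost 43740.
((A_1 A_2) A_3): cost 64260.
Optimal: (A_1 (A_2 A_3)) with cost 43740.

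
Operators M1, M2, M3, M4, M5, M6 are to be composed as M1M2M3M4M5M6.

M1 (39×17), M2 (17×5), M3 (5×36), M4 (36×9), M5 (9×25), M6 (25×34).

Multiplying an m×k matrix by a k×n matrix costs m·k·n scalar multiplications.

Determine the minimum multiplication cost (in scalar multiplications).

Adjacent pairs: M1M2 = 39·17·5 = 3315; M2M3 = 17·5·36 = 3060; M3M4 = 5·36·9 = 1620; M4M5 = 36·9·25 = 8100; M5M6 = 9·25·34 = 7650.
Length 3: M1..M3: k=1: 0+3060+39·17·36=26928; k=2: 3315+0+39·5·36=10335 → min 10335 | M2..M4: k=2: 0+1620+17·5·9=2385; k=3: 3060+0+17·36·9=8568 → min 2385 | M3..M5: k=3: 0+8100+5·36·25=12600; k=4: 1620+0+5·9·25=2745 → min 2745 | M4..M6: k=4: 0+7650+36·9·34=18666; k=5: 8100+0+36·25·34=38700 → min 18666.
Length 4: M1..M4: k=1: 0+2385+39·17·9=8352; k=2: 3315+1620+39·5·9=6690; k=3: 10335+0+39·36·9=22971 → min 6690 | M2..M5: k=2: 0+2745+17·5·25=4870; k=3: 3060+8100+17·36·25=26460; k=4: 2385+0+17·9·25=6210 → min 4870 | M3..M6: k=3: 0+18666+5·36·34=24786; k=4: 1620+7650+5·9·34=10800; k=5: 2745+0+5·25·34=6995 → min 6995.
Length 5: M1..M5: k=1: 0+4870+39·17·25=21445; k=2: 3315+2745+39·5·25=10935; k=3: 10335+8100+39·36·25=53535; k=4: 6690+0+39·9·25=15465 → min 10935 | M2..M6: k=2: 0+6995+17·5·34=9885; k=3: 3060+18666+17·36·34=42534; k=4: 2385+7650+17·9·34=15237; k=5: 4870+0+17·25·34=19320 → min 9885.
Length 6: M1..M6: k=1: 0+9885+39·17·34=32427; k=2: 3315+6995+39·5·34=16940; k=3: 10335+18666+39·36·34=76737; k=4: 6690+7650+39·9·34=26274; k=5: 10935+0+39·25·34=44085 → min 16940.
Optimal order: ((M1M2)(((M3M4)M5)M6)) with cost 16940.

16940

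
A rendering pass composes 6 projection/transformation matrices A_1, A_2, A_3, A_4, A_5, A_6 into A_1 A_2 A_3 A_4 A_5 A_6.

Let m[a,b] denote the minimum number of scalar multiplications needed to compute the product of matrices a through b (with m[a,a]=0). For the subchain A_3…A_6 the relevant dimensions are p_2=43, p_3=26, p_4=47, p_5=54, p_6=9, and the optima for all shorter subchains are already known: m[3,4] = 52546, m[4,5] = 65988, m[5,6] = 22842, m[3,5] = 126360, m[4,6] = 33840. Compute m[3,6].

43902

m[3,6] = min over k∈[3,5] of m[3,k]+m[k+1,6]+p_{2}·p_k·p_{6}.
k=3: 0 + 33840 + 43·26·9 = 43902; k=4: 52546 + 22842 + 43·47·9 = 93577; k=5: 126360 + 0 + 43·54·9 = 147258.
Minimum: 43902 at k=3.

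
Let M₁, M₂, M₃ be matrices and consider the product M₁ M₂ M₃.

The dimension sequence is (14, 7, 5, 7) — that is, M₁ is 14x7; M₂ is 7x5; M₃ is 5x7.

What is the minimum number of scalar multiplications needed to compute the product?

931

Order (M₁ (M₂ M₃)): (M₂ M₃): 7×5 by 5×7 → 7×7, cost 7·5·7 = 245; (M₁ (M₂ M₃)): 14×7 by 7×7 → 14×7, cost 14·7·7 = 686; cumulative 931. Total 931.
Order ((M₁ M₂) M₃): (M₁ M₂): 14×7 by 7×5 → 14×5, cost 14·7·5 = 490; ((M₁ M₂) M₃): 14×5 by 5×7 → 14×7, cost 14·5·7 = 490; cumulative 980. Total 980.
Minimum: 931.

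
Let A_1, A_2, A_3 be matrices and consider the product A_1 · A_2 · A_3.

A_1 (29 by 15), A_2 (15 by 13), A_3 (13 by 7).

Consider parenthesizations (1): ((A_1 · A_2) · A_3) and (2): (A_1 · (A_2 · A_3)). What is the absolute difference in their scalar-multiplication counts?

3884

Order (1) = ((A_1 · A_2) · A_3): (A_1 · A_2): 29×15 by 15×13 → 29×13, cost 29·15·13 = 5655; ((A_1 · A_2) · A_3): 29×13 by 13×7 → 29×7, cost 29·13·7 = 2639; cumulative 8294. Total 8294.
Order (2) = (A_1 · (A_2 · A_3)): (A_2 · A_3): 15×13 by 13×7 → 15×7, cost 15·13·7 = 1365; (A_1 · (A_2 · A_3)): 29×15 by 15×7 → 29×7, cost 29·15·7 = 3045; cumulative 4410. Total 4410.
Difference: |8294 − 4410| = 3884.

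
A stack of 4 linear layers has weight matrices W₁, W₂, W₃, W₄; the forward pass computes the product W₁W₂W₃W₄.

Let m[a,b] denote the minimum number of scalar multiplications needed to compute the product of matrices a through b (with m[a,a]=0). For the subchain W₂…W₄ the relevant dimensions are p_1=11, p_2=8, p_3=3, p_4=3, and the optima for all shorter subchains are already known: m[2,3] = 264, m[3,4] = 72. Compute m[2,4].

336

m[2,4] = min over k∈[2,3] of m[2,k]+m[k+1,4]+p_{1}·p_k·p_{4}.
k=2: 0 + 72 + 11·8·3 = 336; k=3: 264 + 0 + 11·3·3 = 363.
Minimum: 336 at k=2.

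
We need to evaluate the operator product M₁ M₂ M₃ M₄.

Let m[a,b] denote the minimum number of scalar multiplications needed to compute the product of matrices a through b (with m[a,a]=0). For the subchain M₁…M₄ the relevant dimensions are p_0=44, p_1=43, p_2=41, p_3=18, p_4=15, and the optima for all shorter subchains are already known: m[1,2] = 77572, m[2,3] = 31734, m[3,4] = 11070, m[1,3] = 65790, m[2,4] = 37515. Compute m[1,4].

65895

m[1,4] = min over k∈[1,3] of m[1,k]+m[k+1,4]+p_{0}·p_k·p_{4}.
k=1: 0 + 37515 + 44·43·15 = 65895; k=2: 77572 + 11070 + 44·41·15 = 115702; k=3: 65790 + 0 + 44·18·15 = 77670.
Minimum: 65895 at k=1.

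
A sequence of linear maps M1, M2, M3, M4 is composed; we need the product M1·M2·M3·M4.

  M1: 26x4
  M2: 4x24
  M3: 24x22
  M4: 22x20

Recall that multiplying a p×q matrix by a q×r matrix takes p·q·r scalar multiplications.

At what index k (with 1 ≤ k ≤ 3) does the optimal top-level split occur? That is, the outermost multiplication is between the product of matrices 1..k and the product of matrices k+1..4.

1

Adjacent pairs: M1M2 = 26·4·24 = 2496; M2M3 = 4·24·22 = 2112; M3M4 = 24·22·20 = 10560.
Length 3: M1..M3: k=1: 0+2112+26·4·22=4400; k=2: 2496+0+26·24·22=16224 → min 4400 | M2..M4: k=2: 0+10560+4·24·20=12480; k=3: 2112+0+4·22·20=3872 → min 3872.
Top-level splits: k=1: (M1..M1)·(M2..M4) → 0+3872+26·4·20 = 5952; k=2: (M1..M2)·(M3..M4) → 2496+10560+26·24·20 = 25536; k=3: (M1..M3)·(M4..M4) → 4400+0+26·22·20 = 15840.
Best split is after M1, i.e. k = 1.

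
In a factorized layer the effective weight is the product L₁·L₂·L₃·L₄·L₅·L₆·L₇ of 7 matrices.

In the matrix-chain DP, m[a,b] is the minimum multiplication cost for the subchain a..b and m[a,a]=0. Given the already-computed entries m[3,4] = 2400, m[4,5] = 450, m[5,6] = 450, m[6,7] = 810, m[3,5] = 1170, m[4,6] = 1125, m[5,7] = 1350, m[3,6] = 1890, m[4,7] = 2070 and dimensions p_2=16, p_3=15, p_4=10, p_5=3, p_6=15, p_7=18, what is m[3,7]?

2844

m[3,7] = min over k∈[3,6] of m[3,k]+m[k+1,7]+p_{2}·p_k·p_{7}.
k=3: 0 + 2070 + 16·15·18 = 6390; k=4: 2400 + 1350 + 16·10·18 = 6630; k=5: 1170 + 810 + 16·3·18 = 2844; k=6: 1890 + 0 + 16·15·18 = 6210.
Minimum: 2844 at k=5.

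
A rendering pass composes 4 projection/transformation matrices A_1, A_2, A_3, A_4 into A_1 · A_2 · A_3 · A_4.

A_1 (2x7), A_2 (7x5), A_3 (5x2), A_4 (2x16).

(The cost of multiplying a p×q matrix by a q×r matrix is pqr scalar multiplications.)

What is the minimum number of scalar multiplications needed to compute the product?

154

Adjacent pairs: A_1A_2 = 2·7·5 = 70; A_2A_3 = 7·5·2 = 70; A_3A_4 = 5·2·16 = 160.
Length 3: A_1..A_3: k=1: 0+70+2·7·2=98; k=2: 70+0+2·5·2=90 → min 90 | A_2..A_4: k=2: 0+160+7·5·16=720; k=3: 70+0+7·2·16=294 → min 294.
Length 4: A_1..A_4: k=1: 0+294+2·7·16=518; k=2: 70+160+2·5·16=390; k=3: 90+0+2·2·16=154 → min 154.
Optimal order: (((A_1 · A_2) · A_3) · A_4) with cost 154.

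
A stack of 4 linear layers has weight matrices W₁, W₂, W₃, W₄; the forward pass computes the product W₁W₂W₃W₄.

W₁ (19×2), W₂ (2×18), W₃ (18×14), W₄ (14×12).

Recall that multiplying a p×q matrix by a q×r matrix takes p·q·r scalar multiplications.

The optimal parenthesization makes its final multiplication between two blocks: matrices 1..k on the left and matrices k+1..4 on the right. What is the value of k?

1

Adjacent pairs: W₁W₂ = 19·2·18 = 684; W₂W₃ = 2·18·14 = 504; W₃W₄ = 18·14·12 = 3024.
Length 3: W₁..W₃: k=1: 0+504+19·2·14=1036; k=2: 684+0+19·18·14=5472 → min 1036 | W₂..W₄: k=2: 0+3024+2·18·12=3456; k=3: 504+0+2·14·12=840 → min 840.
Top-level splits: k=1: (W₁..W₁)·(W₂..W₄) → 0+840+19·2·12 = 1296; k=2: (W₁..W₂)·(W₃..W₄) → 684+3024+19·18·12 = 7812; k=3: (W₁..W₃)·(W₄..W₄) → 1036+0+19·14·12 = 4228.
Best split is after W₁, i.e. k = 1.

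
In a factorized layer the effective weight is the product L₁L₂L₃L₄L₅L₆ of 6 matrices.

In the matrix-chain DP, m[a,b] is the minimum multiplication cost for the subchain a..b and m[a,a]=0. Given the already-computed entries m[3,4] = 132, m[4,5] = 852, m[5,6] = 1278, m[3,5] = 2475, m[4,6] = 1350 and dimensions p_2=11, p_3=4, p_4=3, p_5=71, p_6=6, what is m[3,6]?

m[3,6] = min over k∈[3,5] of m[3,k]+m[k+1,6]+p_{2}·p_k·p_{6}.
k=3: 0 + 1350 + 11·4·6 = 1614; k=4: 132 + 1278 + 11·3·6 = 1608; k=5: 2475 + 0 + 11·71·6 = 7161.
Minimum: 1608 at k=4.

1608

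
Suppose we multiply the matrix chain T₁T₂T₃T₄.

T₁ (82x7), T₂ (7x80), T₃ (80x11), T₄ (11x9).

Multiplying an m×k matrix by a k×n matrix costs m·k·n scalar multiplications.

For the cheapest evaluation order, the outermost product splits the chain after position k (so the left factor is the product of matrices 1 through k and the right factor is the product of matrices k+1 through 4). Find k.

1

Adjacent pairs: T₁T₂ = 82·7·80 = 45920; T₂T₃ = 7·80·11 = 6160; T₃T₄ = 80·11·9 = 7920.
Length 3: T₁..T₃: k=1: 0+6160+82·7·11=12474; k=2: 45920+0+82·80·11=118080 → min 12474 | T₂..T₄: k=2: 0+7920+7·80·9=12960; k=3: 6160+0+7·11·9=6853 → min 6853.
Top-level splits: k=1: (T₁..T₁)·(T₂..T₄) → 0+6853+82·7·9 = 12019; k=2: (T₁..T₂)·(T₃..T₄) → 45920+7920+82·80·9 = 112880; k=3: (T₁..T₃)·(T₄..T₄) → 12474+0+82·11·9 = 20592.
Best split is after T₁, i.e. k = 1.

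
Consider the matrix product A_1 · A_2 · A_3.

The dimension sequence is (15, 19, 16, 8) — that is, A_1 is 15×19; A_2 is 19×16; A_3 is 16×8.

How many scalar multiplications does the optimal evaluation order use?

4712

Order (A_1 · (A_2 · A_3)): (A_2 · A_3): 19×16 by 16×8 → 19×8, cost 19·16·8 = 2432; (A_1 · (A_2 · A_3)): 15×19 by 19×8 → 15×8, cost 15·19·8 = 2280; cumulative 4712. Total 4712.
Order ((A_1 · A_2) · A_3): (A_1 · A_2): 15×19 by 19×16 → 15×16, cost 15·19·16 = 4560; ((A_1 · A_2) · A_3): 15×16 by 16×8 → 15×8, cost 15·16·8 = 1920; cumulative 6480. Total 6480.
Minimum: 4712.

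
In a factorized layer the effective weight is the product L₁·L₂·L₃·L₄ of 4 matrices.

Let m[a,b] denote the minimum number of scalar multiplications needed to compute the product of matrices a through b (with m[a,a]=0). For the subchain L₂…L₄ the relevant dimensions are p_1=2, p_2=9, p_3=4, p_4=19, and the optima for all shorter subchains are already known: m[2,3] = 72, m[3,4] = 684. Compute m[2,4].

224

m[2,4] = min over k∈[2,3] of m[2,k]+m[k+1,4]+p_{1}·p_k·p_{4}.
k=2: 0 + 684 + 2·9·19 = 1026; k=3: 72 + 0 + 2·4·19 = 224.
Minimum: 224 at k=3.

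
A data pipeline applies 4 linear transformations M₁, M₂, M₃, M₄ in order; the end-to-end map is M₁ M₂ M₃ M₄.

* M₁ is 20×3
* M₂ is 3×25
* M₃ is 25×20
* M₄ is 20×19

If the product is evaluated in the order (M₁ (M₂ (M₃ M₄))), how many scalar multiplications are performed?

(M₃ M₄): 25×20 by 20×19 → 25×19, cost 25·20·19 = 9500
(M₂ (M₃ M₄)): 3×25 by 25×19 → 3×19, cost 3·25·19 = 1425; cumulative 10925
(M₁ (M₂ (M₃ M₄))): 20×3 by 3×19 → 20×19, cost 20·3·19 = 1140; cumulative 12065
Total: 12065 scalar multiplications.

12065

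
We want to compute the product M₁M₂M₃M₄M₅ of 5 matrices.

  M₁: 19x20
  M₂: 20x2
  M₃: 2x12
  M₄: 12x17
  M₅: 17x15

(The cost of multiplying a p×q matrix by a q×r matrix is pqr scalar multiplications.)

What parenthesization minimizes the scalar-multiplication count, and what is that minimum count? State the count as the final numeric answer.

2248

Adjacent pairs: M₁M₂ = 19·20·2 = 760; M₂M₃ = 20·2·12 = 480; M₃M₄ = 2·12·17 = 408; M₄M₅ = 12·17·15 = 3060.
Length 3: M₁..M₃: k=1: 0+480+19·20·12=5040; k=2: 760+0+19·2·12=1216 → min 1216 | M₂..M₄: k=2: 0+408+20·2·17=1088; k=3: 480+0+20·12·17=4560 → min 1088 | M₃..M₅: k=3: 0+3060+2·12·15=3420; k=4: 408+0+2·17·15=918 → min 918.
Length 4: M₁..M₄: k=1: 0+1088+19·20·17=7548; k=2: 760+408+19·2·17=1814; k=3: 1216+0+19·12·17=5092 → min 1814 | M₂..M₅: k=2: 0+918+20·2·15=1518; k=3: 480+3060+20·12·15=7140; k=4: 1088+0+20·17·15=6188 → min 1518.
Length 5: M₁..M₅: k=1: 0+1518+19·20·15=7218; k=2: 760+918+19·2·15=2248; k=3: 1216+3060+19·12·15=7696; k=4: 1814+0+19·17·15=6659 → min 2248.
Optimal parenthesization: ((M₁M₂)((M₃M₄)M₅)) with cost 2248.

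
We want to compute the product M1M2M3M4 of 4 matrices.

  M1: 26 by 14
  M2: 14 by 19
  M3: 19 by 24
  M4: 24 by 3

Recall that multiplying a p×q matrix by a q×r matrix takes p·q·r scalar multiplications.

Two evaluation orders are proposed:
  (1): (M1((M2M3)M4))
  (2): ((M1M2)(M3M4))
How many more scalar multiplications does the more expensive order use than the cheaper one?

1282

Order (1) = (M1((M2M3)M4)): (M2M3): 14×19 by 19×24 → 14×24, cost 14·19·24 = 6384; ((M2M3)M4): 14×24 by 24×3 → 14×3, cost 14·24·3 = 1008; cumulative 7392; (M1((M2M3)M4)): 26×14 by 14×3 → 26×3, cost 26·14·3 = 1092; cumulative 8484. Total 8484.
Order (2) = ((M1M2)(M3M4)): (M1M2): 26×14 by 14×19 → 26×19, cost 26·14·19 = 6916; (M3M4): 19×24 by 24×3 → 19×3, cost 19·24·3 = 1368; ((M1M2)(M3M4)): 26×19 by 19×3 → 26×3, cost 26·19·3 = 1482; cumulative 9766. Total 9766.
Difference: |8484 − 9766| = 1282.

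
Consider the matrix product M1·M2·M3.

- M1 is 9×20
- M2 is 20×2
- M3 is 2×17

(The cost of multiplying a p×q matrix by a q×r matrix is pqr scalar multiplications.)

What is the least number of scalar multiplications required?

666

Order (M1·(M2·M3)): (M2·M3): 20×2 by 2×17 → 20×17, cost 20·2·17 = 680; (M1·(M2·M3)): 9×20 by 20×17 → 9×17, cost 9·20·17 = 3060; cumulative 3740. Total 3740.
Order ((M1·M2)·M3): (M1·M2): 9×20 by 20×2 → 9×2, cost 9·20·2 = 360; ((M1·M2)·M3): 9×2 by 2×17 → 9×17, cost 9·2·17 = 306; cumulative 666. Total 666.
Minimum: 666.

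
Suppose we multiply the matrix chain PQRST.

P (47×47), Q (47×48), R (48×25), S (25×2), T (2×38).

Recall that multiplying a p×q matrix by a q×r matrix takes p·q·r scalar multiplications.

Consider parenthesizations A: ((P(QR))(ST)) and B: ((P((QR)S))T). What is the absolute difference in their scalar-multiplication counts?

91435

Order A = ((P(QR))(ST)): (QR): 47×48 by 48×25 → 47×25, cost 47·48·25 = 56400; (P(QR)): 47×47 by 47×25 → 47×25, cost 47·47·25 = 55225; cumulative 111625; (ST): 25×2 by 2×38 → 25×38, cost 25·2·38 = 1900; ((P(QR))(ST)): 47×25 by 25×38 → 47×38, cost 47·25·38 = 44650; cumulative 158175. Total 158175.
Order B = ((P((QR)S))T): (QR): 47×48 by 48×25 → 47×25, cost 47·48·25 = 56400; ((QR)S): 47×25 by 25×2 → 47×2, cost 47·25·2 = 2350; cumulative 58750; (P((QR)S)): 47×47 by 47×2 → 47×2, cost 47·47·2 = 4418; cumulative 63168; ((P((QR)S))T): 47×2 by 2×38 → 47×38, cost 47·2·38 = 3572; cumulative 66740. Total 66740.
Difference: |158175 − 66740| = 91435.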